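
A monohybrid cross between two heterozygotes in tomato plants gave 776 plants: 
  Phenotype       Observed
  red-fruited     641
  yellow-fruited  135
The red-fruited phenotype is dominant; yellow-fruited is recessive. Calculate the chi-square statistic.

23.924

For a monohybrid cross between heterozygotes with complete dominance, the expected phenotypic ratio is 3:1.
The 3:1 ratio has 4 parts, so with N = 776 the expected counts are:
  red-fruited: 776 × 3/4 = 582
  yellow-fruited: 776 × 1/4 = 194
χ² = Σ (O − E)² / E
  red-fruited: (641 − 582)² / 582 = 5.9811
  yellow-fruited: (135 − 194)² / 194 = 17.9433
χ² = 5.9811 + 17.9433 = 23.9244 ≈ 23.924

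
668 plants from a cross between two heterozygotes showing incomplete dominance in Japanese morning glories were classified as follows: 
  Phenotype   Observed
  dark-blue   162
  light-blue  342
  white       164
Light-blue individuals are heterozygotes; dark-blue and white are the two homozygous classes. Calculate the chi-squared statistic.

With incomplete dominance, a heterozygote × heterozygote cross gives a 1:2:1 phenotypic ratio.
Total ratio parts = 4. Expected numbers out of 668:
  dark-blue: 668 × 1/4 = 167
  light-blue: 668 × 2/4 = 334
  white: 668 × 1/4 = 167
χ² = Σ (O − E)² / E
  dark-blue: (162 − 167)² / 167 = 0.1497
  light-blue: (342 − 334)² / 334 = 0.1916
  white: (164 − 167)² / 167 = 0.0539
χ² = 0.1497 + 0.1916 + 0.0539 = 0.3952 ≈ 0.395

0.395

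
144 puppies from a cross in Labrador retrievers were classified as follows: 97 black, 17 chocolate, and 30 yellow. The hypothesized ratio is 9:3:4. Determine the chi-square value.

7.864

Under the 9:3:4 hypothesis (Σ ratio = 16, N = 144):
  black: 144 × 9/16 = 81
  chocolate: 144 × 3/16 = 27
  yellow: 144 × 4/16 = 36
χ² = Σ (O − E)² / E
  black: (97 − 81)² / 81 = 3.1605
  chocolate: (17 − 27)² / 27 = 3.7037
  yellow: (30 − 36)² / 36 = 1.0000
χ² = 3.1605 + 3.7037 + 1.0000 = 7.8642 ≈ 7.864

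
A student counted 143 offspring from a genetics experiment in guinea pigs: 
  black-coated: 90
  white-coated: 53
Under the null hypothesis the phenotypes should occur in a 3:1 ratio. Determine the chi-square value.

11.098

Expected counts for N = 143 under a 3:1 ratio (total parts = 4):
  black-coated: 143 × 3/4 = 107.25
  white-coated: 143 × 1/4 = 35.75
χ² = Σ (O − E)² / E
  black-coated: (90 − 107.25)² / 107.25 = 2.7745
  white-coated: (53 − 35.75)² / 35.75 = 8.3234
χ² = 2.7745 + 8.3234 = 11.0979 ≈ 11.098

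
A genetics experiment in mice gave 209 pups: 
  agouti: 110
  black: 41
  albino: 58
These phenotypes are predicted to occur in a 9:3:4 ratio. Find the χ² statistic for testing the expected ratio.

1.203

Total ratio parts = 16. Expected numbers out of 209:
  agouti: 209 × 9/16 = 117.5625
  black: 209 × 3/16 = 39.1875
  albino: 209 × 4/16 = 52.25
χ² = Σ (O − E)² / E
  agouti: (110 − 117.5625)² / 117.5625 = 0.4865
  black: (41 − 39.1875)² / 39.1875 = 0.0838
  albino: (58 − 52.25)² / 52.25 = 0.6328
χ² = 0.4865 + 0.0838 + 0.6328 = 1.2031 ≈ 1.203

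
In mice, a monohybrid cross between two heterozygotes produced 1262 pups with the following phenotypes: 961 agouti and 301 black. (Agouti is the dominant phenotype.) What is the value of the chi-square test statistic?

0.889

For a monohybrid cross between heterozygotes with complete dominance, the expected phenotypic ratio is 3:1.
Under the 3:1 hypothesis (Σ ratio = 4, N = 1262):
  agouti: 1262 × 3/4 = 946.5
  black: 1262 × 1/4 = 315.5
χ² = Σ (O − E)² / E
  agouti: (961 − 946.5)² / 946.5 = 0.2221
  black: (301 − 315.5)² / 315.5 = 0.6664
χ² = 0.2221 + 0.6664 = 0.8885 ≈ 0.889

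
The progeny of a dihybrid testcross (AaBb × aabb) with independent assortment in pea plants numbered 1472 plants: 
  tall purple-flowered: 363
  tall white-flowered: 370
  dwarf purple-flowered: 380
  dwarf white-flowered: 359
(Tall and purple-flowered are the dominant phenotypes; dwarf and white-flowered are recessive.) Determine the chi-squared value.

A dihybrid testcross with independent assortment gives a 1:1:1:1 ratio.
Under the 1:1:1:1 hypothesis (Σ ratio = 4, N = 1472):
  tall purple-flowered: 1472 × 1/4 = 368
  tall white-flowered: 1472 × 1/4 = 368
  dwarf purple-flowered: 1472 × 1/4 = 368
  dwarf white-flowered: 1472 × 1/4 = 368
χ² = Σ (O − E)² / E
  tall purple-flowered: (363 − 368)² / 368 = 0.0679
  tall white-flowered: (370 − 368)² / 368 = 0.0109
  dwarf purple-flowered: (380 − 368)² / 368 = 0.3913
  dwarf white-flowered: (359 − 368)² / 368 = 0.2201
χ² = 0.0679 + 0.0109 + 0.3913 + 0.2201 = 0.6902 ≈ 0.690

0.690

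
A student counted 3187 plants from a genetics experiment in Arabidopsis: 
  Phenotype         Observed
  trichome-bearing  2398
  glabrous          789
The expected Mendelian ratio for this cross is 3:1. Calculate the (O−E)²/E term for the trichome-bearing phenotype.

Total ratio parts = 4. Expected numbers out of 3187:
  trichome-bearing: 3187 × 3/4 = 2390.25
  glabrous: 3187 × 1/4 = 796.75
Contribution of trichome-bearing: (2398 − 2390.25)² / 2390.25 = 0.0251

0.025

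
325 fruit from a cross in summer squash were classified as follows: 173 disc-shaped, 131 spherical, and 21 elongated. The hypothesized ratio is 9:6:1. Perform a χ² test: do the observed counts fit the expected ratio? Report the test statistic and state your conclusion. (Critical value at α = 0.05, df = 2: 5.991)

Expected counts for N = 325 under a 9:6:1 ratio (total parts = 16):
  disc-shaped: 325 × 9/16 = 182.8125
  spherical: 325 × 6/16 = 121.875
  elongated: 325 × 1/16 = 20.3125
χ² = Σ (O − E)² / E
  disc-shaped: (173 − 182.8125)² / 182.8125 = 0.5267
  spherical: (131 − 121.875)² / 121.875 = 0.6832
  elongated: (21 − 20.3125)² / 20.3125 = 0.0233
χ² = 0.5267 + 0.6832 + 0.0233 = 1.2332 ≈ 1.233
Degrees of freedom = 3 − 1 = 2; critical value at α = 0.05 is 5.991.
Since 1.233 < 5.991, we fail to reject the null hypothesis — the data are consistent with the 9:6:1 ratio.

1.233; consistent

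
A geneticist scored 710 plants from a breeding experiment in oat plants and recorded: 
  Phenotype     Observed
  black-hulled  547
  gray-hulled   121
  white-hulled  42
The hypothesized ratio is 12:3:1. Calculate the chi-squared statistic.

Total ratio parts = 16. Expected numbers out of 710:
  black-hulled: 710 × 12/16 = 532.5
  gray-hulled: 710 × 3/16 = 133.125
  white-hulled: 710 × 1/16 = 44.375
χ² = Σ (O − E)² / E
  black-hulled: (547 − 532.5)² / 532.5 = 0.3948
  gray-hulled: (121 − 133.125)² / 133.125 = 1.1043
  white-hulled: (42 − 44.375)² / 44.375 = 0.1271
χ² = 0.3948 + 1.1043 + 0.1271 = 1.6262 ≈ 1.626

1.626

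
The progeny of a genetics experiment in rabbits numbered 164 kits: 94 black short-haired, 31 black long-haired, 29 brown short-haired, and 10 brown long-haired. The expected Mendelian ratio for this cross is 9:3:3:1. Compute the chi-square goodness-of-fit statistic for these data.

0.141

Expected counts for N = 164 under a 9:3:3:1 ratio (total parts = 16):
  black short-haired: 164 × 9/16 = 92.25
  black long-haired: 164 × 3/16 = 30.75
  brown short-haired: 164 × 3/16 = 30.75
  brown long-haired: 164 × 1/16 = 10.25
χ² = Σ (O − E)² / E
  black short-haired: (94 − 92.25)² / 92.25 = 0.0332
  black long-haired: (31 − 30.75)² / 30.75 = 0.0020
  brown short-haired: (29 − 30.75)² / 30.75 = 0.0996
  brown long-haired: (10 − 10.25)² / 10.25 = 0.0061
χ² = 0.0332 + 0.0020 + 0.0996 + 0.0061 = 0.1409 ≈ 0.141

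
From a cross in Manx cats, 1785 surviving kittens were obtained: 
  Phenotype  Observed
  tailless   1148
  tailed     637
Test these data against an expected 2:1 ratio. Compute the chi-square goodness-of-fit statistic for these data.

The 2:1 ratio has 3 parts, so with N = 1785 the expected counts are:
  tailless: 1785 × 2/3 = 1190
  tailed: 1785 × 1/3 = 595
χ² = Σ (O − E)² / E
  tailless: (1148 − 1190)² / 1190 = 1.4824
  tailed: (637 − 595)² / 595 = 2.9647
χ² = 1.4824 + 2.9647 = 4.4471 ≈ 4.447

4.447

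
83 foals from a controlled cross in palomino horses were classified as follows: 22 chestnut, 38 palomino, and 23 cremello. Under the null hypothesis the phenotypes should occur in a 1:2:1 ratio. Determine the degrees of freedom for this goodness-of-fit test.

A goodness-of-fit test with 3 phenotype classes has df = 3 − 1 = 2.

2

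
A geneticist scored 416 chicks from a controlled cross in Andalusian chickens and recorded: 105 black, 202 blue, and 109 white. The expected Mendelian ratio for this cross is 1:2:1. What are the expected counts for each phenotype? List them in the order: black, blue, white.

104, 208, 104

Under the 1:2:1 hypothesis (Σ ratio = 4, N = 416):
  black: 416 × 1/4 = 104
  blue: 416 × 2/4 = 208
  white: 416 × 1/4 = 104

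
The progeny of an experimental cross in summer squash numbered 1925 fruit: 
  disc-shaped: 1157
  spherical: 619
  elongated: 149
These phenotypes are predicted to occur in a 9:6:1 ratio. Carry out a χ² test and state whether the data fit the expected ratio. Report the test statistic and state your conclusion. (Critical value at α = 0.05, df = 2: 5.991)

Under the 9:6:1 hypothesis (Σ ratio = 16, N = 1925):
  disc-shaped: 1925 × 9/16 = 1082.8125
  spherical: 1925 × 6/16 = 721.875
  elongated: 1925 × 1/16 = 120.3125
χ² = Σ (O − E)² / E
  disc-shaped: (1157 − 1082.8125)² / 1082.8125 = 5.0829
  spherical: (619 − 721.875)² / 721.875 = 14.6608
  elongated: (149 − 120.3125)² / 120.3125 = 6.8403
χ² = 5.0829 + 14.6608 + 6.8403 = 26.584
Degrees of freedom = 3 − 1 = 2; critical value at α = 0.05 is 5.991.
Since 26.584 > 5.991, we reject the null hypothesis — the data do not fit the 9:6:1 ratio.

26.584; not consistent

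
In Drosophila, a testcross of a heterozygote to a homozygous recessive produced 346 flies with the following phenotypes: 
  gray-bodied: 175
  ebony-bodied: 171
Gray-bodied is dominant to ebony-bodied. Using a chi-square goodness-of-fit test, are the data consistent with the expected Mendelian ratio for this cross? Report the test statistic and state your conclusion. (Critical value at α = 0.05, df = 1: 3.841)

0.046; consistent

A testcross of a heterozygote (Aa × aa) gives a 1:1 phenotypic ratio.
Under the 1:1 hypothesis (Σ ratio = 2, N = 346):
  gray-bodied: 346 × 1/2 = 173
  ebony-bodied: 346 × 1/2 = 173
χ² = Σ (O − E)² / E
  gray-bodied: (175 − 173)² / 173 = 0.0231
  ebony-bodied: (171 − 173)² / 173 = 0.0231
χ² = 0.0231 + 0.0231 = 0.0462 ≈ 0.046
Degrees of freedom = 2 − 1 = 1; critical value at α = 0.05 is 3.841.
Since 0.046 < 3.841, we fail to reject the null hypothesis — the data are consistent with the 1:1 ratio.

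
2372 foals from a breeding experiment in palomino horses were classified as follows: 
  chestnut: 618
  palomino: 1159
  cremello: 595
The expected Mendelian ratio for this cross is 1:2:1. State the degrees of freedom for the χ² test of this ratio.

A goodness-of-fit test with 3 phenotype classes has df = 3 − 1 = 2.

2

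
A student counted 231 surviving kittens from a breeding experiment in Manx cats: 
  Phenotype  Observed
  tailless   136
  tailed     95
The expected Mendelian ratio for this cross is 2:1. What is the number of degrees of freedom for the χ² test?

A goodness-of-fit test with 2 phenotype classes has df = 2 − 1 = 1.

1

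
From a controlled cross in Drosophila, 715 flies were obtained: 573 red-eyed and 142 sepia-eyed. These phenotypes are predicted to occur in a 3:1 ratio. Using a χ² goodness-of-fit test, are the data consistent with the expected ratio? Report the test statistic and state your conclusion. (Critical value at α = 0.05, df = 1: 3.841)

10.074; not consistent

Under the 3:1 hypothesis (Σ ratio = 4, N = 715):
  red-eyed: 715 × 3/4 = 536.25
  sepia-eyed: 715 × 1/4 = 178.75
χ² = Σ (O − E)² / E
  red-eyed: (573 − 536.25)² / 536.25 = 2.5185
  sepia-eyed: (142 − 178.75)² / 178.75 = 7.5556
χ² = 2.5185 + 7.5556 = 10.0741 ≈ 10.074
Degrees of freedom = 2 − 1 = 1; critical value at α = 0.05 is 3.841.
Since 10.074 > 3.841, we reject the null hypothesis — the data do not fit the 3:1 ratio.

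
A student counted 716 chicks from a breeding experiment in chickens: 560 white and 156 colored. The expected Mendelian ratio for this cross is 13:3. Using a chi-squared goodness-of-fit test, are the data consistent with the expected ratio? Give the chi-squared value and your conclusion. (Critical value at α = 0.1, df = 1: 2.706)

4.337; not consistent

Under the 13:3 hypothesis (Σ ratio = 16, N = 716):
  white: 716 × 13/16 = 581.75
  colored: 716 × 3/16 = 134.25
χ² = Σ (O − E)² / E
  white: (560 − 581.75)² / 581.75 = 0.8132
  colored: (156 − 134.25)² / 134.25 = 3.5237
χ² = 0.8132 + 3.5237 = 4.3369 ≈ 4.337
Degrees of freedom = 2 − 1 = 1; critical value at α = 0.1 is 2.706.
Since 4.337 > 2.706, we reject the null hypothesis — the data do not fit the 13:3 ratio.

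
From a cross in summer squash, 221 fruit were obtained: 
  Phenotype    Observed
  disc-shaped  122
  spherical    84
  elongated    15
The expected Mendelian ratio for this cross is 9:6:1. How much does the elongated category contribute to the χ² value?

0.102

Under the 9:6:1 hypothesis (Σ ratio = 16, N = 221):
  disc-shaped: 221 × 9/16 = 124.3125
  spherical: 221 × 6/16 = 82.875
  elongated: 221 × 1/16 = 13.8125
Contribution of elongated: (15 − 13.8125)² / 13.8125 = 0.1021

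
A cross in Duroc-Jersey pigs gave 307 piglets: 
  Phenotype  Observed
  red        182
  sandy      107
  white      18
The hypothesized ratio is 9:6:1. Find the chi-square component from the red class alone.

0.502

Total ratio parts = 16. Expected numbers out of 307:
  red: 307 × 9/16 = 172.6875
  sandy: 307 × 6/16 = 115.125
  white: 307 × 1/16 = 19.1875
Contribution of red: (182 − 172.6875)² / 172.6875 = 0.5022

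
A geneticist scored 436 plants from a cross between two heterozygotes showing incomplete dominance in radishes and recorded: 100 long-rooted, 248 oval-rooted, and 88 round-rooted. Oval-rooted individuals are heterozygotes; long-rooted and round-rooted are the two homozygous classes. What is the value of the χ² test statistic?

8.917

With incomplete dominance, a heterozygote × heterozygote cross gives a 1:2:1 phenotypic ratio.
Under the 1:2:1 hypothesis (Σ ratio = 4, N = 436):
  long-rooted: 436 × 1/4 = 109
  oval-rooted: 436 × 2/4 = 218
  round-rooted: 436 × 1/4 = 109
χ² = Σ (O − E)² / E
  long-rooted: (100 − 109)² / 109 = 0.7431
  oval-rooted: (248 − 218)² / 218 = 4.1284
  round-rooted: (88 − 109)² / 109 = 4.0459
χ² = 0.7431 + 4.1284 + 4.0459 = 8.9174 ≈ 8.917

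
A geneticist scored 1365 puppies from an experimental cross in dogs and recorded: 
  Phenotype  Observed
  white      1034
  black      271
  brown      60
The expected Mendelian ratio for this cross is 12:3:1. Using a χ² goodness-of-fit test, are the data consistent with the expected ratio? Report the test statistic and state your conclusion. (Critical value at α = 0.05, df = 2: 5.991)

8.499; not consistent

Under the 12:3:1 hypothesis (Σ ratio = 16, N = 1365):
  white: 1365 × 12/16 = 1023.75
  black: 1365 × 3/16 = 255.9375
  brown: 1365 × 1/16 = 85.3125
χ² = Σ (O − E)² / E
  white: (1034 − 1023.75)² / 1023.75 = 0.1026
  black: (271 − 255.9375)² / 255.9375 = 0.8865
  brown: (60 − 85.3125)² / 85.3125 = 7.5103
χ² = 0.1026 + 0.8865 + 7.5103 = 8.4994 ≈ 8.499
Degrees of freedom = 3 − 1 = 2; critical value at α = 0.05 is 5.991.
Since 8.499 > 5.991, we reject the null hypothesis — the data do not fit the 12:3:1 ratio.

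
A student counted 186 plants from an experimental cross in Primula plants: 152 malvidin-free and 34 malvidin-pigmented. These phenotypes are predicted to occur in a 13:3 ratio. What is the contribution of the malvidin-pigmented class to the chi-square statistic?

Expected counts for N = 186 under a 13:3 ratio (total parts = 16):
  malvidin-free: 186 × 13/16 = 151.125
  malvidin-pigmented: 186 × 3/16 = 34.875
Contribution of malvidin-pigmented: (34 − 34.875)² / 34.875 = 0.0220

0.022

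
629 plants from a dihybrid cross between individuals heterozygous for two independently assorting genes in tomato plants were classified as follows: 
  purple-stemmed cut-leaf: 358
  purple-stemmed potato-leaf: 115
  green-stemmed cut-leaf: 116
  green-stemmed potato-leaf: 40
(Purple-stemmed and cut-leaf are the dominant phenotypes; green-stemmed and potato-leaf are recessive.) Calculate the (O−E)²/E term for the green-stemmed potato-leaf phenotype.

0.012

A dihybrid F₂ with independent assortment and complete dominance at both loci gives a 9:3:3:1 phenotypic ratio.
Under the 9:3:3:1 hypothesis (Σ ratio = 16, N = 629):
  purple-stemmed cut-leaf: 629 × 9/16 = 353.8125
  purple-stemmed potato-leaf: 629 × 3/16 = 117.9375
  green-stemmed cut-leaf: 629 × 3/16 = 117.9375
  green-stemmed potato-leaf: 629 × 1/16 = 39.3125
Contribution of green-stemmed potato-leaf: (40 − 39.3125)² / 39.3125 = 0.0120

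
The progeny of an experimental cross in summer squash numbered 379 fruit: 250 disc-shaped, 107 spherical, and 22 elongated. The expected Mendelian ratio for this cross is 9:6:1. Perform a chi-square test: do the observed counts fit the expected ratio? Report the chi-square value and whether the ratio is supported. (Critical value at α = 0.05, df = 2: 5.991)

15.158; not consistent

Total ratio parts = 16. Expected numbers out of 379:
  disc-shaped: 379 × 9/16 = 213.1875
  spherical: 379 × 6/16 = 142.125
  elongated: 379 × 1/16 = 23.6875
χ² = Σ (O − E)² / E
  disc-shaped: (250 − 213.1875)² / 213.1875 = 6.3567
  spherical: (107 − 142.125)² / 142.125 = 8.6808
  elongated: (22 − 23.6875)² / 23.6875 = 0.1202
χ² = 6.3567 + 8.6808 + 0.1202 = 15.1577 ≈ 15.158
Degrees of freedom = 3 − 1 = 2; critical value at α = 0.05 is 5.991.
Since 15.158 > 5.991, we reject the null hypothesis — the data do not fit the 9:6:1 ratio.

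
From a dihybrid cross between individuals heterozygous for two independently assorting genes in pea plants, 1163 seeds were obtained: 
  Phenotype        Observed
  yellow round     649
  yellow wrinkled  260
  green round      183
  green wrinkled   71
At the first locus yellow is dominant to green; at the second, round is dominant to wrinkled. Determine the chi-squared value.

A dihybrid F₂ with independent assortment and complete dominance at both loci gives a 9:3:3:1 phenotypic ratio.
Total ratio parts = 16. Expected numbers out of 1163:
  yellow round: 1163 × 9/16 = 654.1875
  yellow wrinkled: 1163 × 3/16 = 218.0625
  green round: 1163 × 3/16 = 218.0625
  green wrinkled: 1163 × 1/16 = 72.6875
χ² = Σ (O − E)² / E
  yellow round: (649 − 654.1875)² / 654.1875 = 0.0411
  yellow wrinkled: (260 − 218.0625)² / 218.0625 = 8.0654
  green round: (183 − 218.0625)² / 218.0625 = 5.6377
  green wrinkled: (71 − 72.6875)² / 72.6875 = 0.0392
χ² = 0.0411 + 8.0654 + 5.6377 + 0.0392 = 13.7834 ≈ 13.783

13.783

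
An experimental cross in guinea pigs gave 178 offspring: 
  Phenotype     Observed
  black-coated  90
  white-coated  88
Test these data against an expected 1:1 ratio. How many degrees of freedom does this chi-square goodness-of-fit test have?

1

A goodness-of-fit test with 2 phenotype classes has df = 2 − 1 = 1.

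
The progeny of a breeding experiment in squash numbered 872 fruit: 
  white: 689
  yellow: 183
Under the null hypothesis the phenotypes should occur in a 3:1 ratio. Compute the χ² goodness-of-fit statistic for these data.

7.492

Total ratio parts = 4. Expected numbers out of 872:
  white: 872 × 3/4 = 654
  yellow: 872 × 1/4 = 218
χ² = Σ (O − E)² / E
  white: (689 − 654)² / 654 = 1.8731
  yellow: (183 − 218)² / 218 = 5.6193
χ² = 1.8731 + 5.6193 = 7.4924 ≈ 7.492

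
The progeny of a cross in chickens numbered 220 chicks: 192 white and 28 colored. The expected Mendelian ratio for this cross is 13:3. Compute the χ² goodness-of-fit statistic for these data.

Expected counts for N = 220 under a 13:3 ratio (total parts = 16):
  white: 220 × 13/16 = 178.75
  colored: 220 × 3/16 = 41.25
χ² = Σ (O − E)² / E
  white: (192 − 178.75)² / 178.75 = 0.9822
  colored: (28 − 41.25)² / 41.25 = 4.2561
χ² = 0.9822 + 4.2561 = 5.2383 ≈ 5.238

5.238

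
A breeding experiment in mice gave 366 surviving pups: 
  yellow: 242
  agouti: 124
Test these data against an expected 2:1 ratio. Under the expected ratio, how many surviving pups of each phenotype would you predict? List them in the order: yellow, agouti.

244, 122

Total ratio parts = 3. Expected numbers out of 366:
  yellow: 366 × 2/3 = 244
  agouti: 366 × 1/3 = 122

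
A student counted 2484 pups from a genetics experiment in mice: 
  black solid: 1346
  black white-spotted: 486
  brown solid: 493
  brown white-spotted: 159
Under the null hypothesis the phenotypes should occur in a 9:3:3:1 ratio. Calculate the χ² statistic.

Under the 9:3:3:1 hypothesis (Σ ratio = 16, N = 2484):
  black solid: 2484 × 9/16 = 1397.25
  black white-spotted: 2484 × 3/16 = 465.75
  brown solid: 2484 × 3/16 = 465.75
  brown white-spotted: 2484 × 1/16 = 155.25
χ² = Σ (O − E)² / E
  black solid: (1346 − 1397.25)² / 1397.25 = 1.8798
  black white-spotted: (486 − 465.75)² / 465.75 = 0.8804
  brown solid: (493 − 465.75)² / 465.75 = 1.5943
  brown white-spotted: (159 − 155.25)² / 155.25 = 0.0906
χ² = 1.8798 + 0.8804 + 1.5943 + 0.0906 = 4.4451 ≈ 4.445

4.445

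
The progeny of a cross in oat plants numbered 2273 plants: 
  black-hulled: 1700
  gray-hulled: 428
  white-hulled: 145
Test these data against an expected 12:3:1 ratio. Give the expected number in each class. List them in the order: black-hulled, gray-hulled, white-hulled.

Under the 12:3:1 hypothesis (Σ ratio = 16, N = 2273):
  black-hulled: 2273 × 12/16 = 1704.75
  gray-hulled: 2273 × 3/16 = 426.1875
  white-hulled: 2273 × 1/16 = 142.0625

1704.75, 426.1875, 142.0625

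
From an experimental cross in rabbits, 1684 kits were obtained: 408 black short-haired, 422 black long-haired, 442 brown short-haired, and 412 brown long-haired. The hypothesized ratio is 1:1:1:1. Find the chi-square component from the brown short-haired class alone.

Total ratio parts = 4. Expected numbers out of 1684:
  black short-haired: 1684 × 1/4 = 421
  black long-haired: 1684 × 1/4 = 421
  brown short-haired: 1684 × 1/4 = 421
  brown long-haired: 1684 × 1/4 = 421
Contribution of brown short-haired: (442 − 421)² / 421 = 1.0475

1.048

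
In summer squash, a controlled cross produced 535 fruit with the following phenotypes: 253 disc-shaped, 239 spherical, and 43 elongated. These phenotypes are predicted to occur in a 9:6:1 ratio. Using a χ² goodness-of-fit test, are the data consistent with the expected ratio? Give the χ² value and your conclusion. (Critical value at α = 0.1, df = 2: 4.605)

Total ratio parts = 16. Expected numbers out of 535:
  disc-shaped: 535 × 9/16 = 300.9375
  spherical: 535 × 6/16 = 200.625
  elongated: 535 × 1/16 = 33.4375
χ² = Σ (O − E)² / E
  disc-shaped: (253 − 300.9375)² / 300.9375 = 7.6362
  spherical: (239 − 200.625)² / 200.625 = 7.3403
  elongated: (43 − 33.4375)² / 33.4375 = 2.7347
χ² = 7.6362 + 7.3403 + 2.7347 = 17.7112 ≈ 17.711
Degrees of freedom = 3 − 1 = 2; critical value at α = 0.1 is 4.605.
Since 17.711 > 4.605, we reject the null hypothesis — the data do not fit the 9:6:1 ratio.

17.711; not consistent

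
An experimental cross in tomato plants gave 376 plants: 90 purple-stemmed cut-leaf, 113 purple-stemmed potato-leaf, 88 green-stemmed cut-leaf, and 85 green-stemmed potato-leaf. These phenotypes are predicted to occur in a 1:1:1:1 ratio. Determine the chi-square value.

Under the 1:1:1:1 hypothesis (Σ ratio = 4, N = 376):
  purple-stemmed cut-leaf: 376 × 1/4 = 94
  purple-stemmed potato-leaf: 376 × 1/4 = 94
  green-stemmed cut-leaf: 376 × 1/4 = 94
  green-stemmed potato-leaf: 376 × 1/4 = 94
χ² = Σ (O − E)² / E
  purple-stemmed cut-leaf: (90 − 94)² / 94 = 0.1702
  purple-stemmed potato-leaf: (113 − 94)² / 94 = 3.8404
  green-stemmed cut-leaf: (88 − 94)² / 94 = 0.3830
  green-stemmed potato-leaf: (85 − 94)² / 94 = 0.8617
χ² = 0.1702 + 3.8404 + 0.3830 + 0.8617 = 5.2553 ≈ 5.255

5.255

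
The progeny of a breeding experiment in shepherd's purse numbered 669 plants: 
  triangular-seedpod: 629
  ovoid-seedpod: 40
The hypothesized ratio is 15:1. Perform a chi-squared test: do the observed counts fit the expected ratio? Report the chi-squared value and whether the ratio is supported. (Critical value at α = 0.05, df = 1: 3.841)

0.084; consistent

Under the 15:1 hypothesis (Σ ratio = 16, N = 669):
  triangular-seedpod: 669 × 15/16 = 627.1875
  ovoid-seedpod: 669 × 1/16 = 41.8125
χ² = Σ (O − E)² / E
  triangular-seedpod: (629 − 627.1875)² / 627.1875 = 0.0052
  ovoid-seedpod: (40 − 41.8125)² / 41.8125 = 0.0786
χ² = 0.0052 + 0.0786 = 0.0838 ≈ 0.084
Degrees of freedom = 2 − 1 = 1; critical value at α = 0.05 is 3.841.
Since 0.084 < 3.841, we fail to reject the null hypothesis — the data are consistent with the 15:1 ratio.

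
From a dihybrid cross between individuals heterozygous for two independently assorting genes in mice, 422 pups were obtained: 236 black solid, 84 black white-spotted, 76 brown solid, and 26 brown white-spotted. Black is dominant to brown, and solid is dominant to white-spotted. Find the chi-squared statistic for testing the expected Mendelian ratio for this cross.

A dihybrid F₂ with independent assortment and complete dominance at both loci gives a 9:3:3:1 phenotypic ratio.
Under the 9:3:3:1 hypothesis (Σ ratio = 16, N = 422):
  black solid: 422 × 9/16 = 237.375
  black white-spotted: 422 × 3/16 = 79.125
  brown solid: 422 × 3/16 = 79.125
  brown white-spotted: 422 × 1/16 = 26.375
χ² = Σ (O − E)² / E
  black solid: (236 − 237.375)² / 237.375 = 0.0080
  black white-spotted: (84 − 79.125)² / 79.125 = 0.3004
  brown solid: (76 − 79.125)² / 79.125 = 0.1234
  brown white-spotted: (26 − 26.375)² / 26.375 = 0.0053
χ² = 0.0080 + 0.3004 + 0.1234 + 0.0053 = 0.4371 ≈ 0.437

0.437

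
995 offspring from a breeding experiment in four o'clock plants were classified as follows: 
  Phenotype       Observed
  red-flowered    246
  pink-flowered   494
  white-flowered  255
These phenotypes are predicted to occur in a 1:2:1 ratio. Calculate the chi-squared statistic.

Expected counts for N = 995 under a 1:2:1 ratio (total parts = 4):
  red-flowered: 995 × 1/4 = 248.75
  pink-flowered: 995 × 2/4 = 497.5
  white-flowered: 995 × 1/4 = 248.75
χ² = Σ (O − E)² / E
  red-flowered: (246 − 248.75)² / 248.75 = 0.0304
  pink-flowered: (494 − 497.5)² / 497.5 = 0.0246
  white-flowered: (255 − 248.75)² / 248.75 = 0.1570
χ² = 0.0304 + 0.0246 + 0.1570 = 0.212

0.212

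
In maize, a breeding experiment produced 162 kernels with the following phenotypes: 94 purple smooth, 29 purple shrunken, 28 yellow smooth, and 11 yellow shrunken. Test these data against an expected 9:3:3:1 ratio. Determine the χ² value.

0.414

Under the 9:3:3:1 hypothesis (Σ ratio = 16, N = 162):
  purple smooth: 162 × 9/16 = 91.125
  purple shrunken: 162 × 3/16 = 30.375
  yellow smooth: 162 × 3/16 = 30.375
  yellow shrunken: 162 × 1/16 = 10.125
χ² = Σ (O − E)² / E
  purple smooth: (94 − 91.125)² / 91.125 = 0.0907
  purple shrunken: (29 − 30.375)² / 30.375 = 0.0622
  yellow smooth: (28 − 30.375)² / 30.375 = 0.1857
  yellow shrunken: (11 − 10.125)² / 10.125 = 0.0756
χ² = 0.0907 + 0.0622 + 0.1857 + 0.0756 = 0.4142 ≈ 0.414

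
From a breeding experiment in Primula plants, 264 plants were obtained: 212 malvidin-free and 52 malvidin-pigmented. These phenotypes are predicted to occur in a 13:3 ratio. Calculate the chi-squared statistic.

0.155

Total ratio parts = 16. Expected numbers out of 264:
  malvidin-free: 264 × 13/16 = 214.5
  malvidin-pigmented: 264 × 3/16 = 49.5
χ² = Σ (O − E)² / E
  malvidin-free: (212 − 214.5)² / 214.5 = 0.0291
  malvidin-pigmented: (52 − 49.5)² / 49.5 = 0.1263
χ² = 0.0291 + 0.1263 = 0.1554 ≈ 0.155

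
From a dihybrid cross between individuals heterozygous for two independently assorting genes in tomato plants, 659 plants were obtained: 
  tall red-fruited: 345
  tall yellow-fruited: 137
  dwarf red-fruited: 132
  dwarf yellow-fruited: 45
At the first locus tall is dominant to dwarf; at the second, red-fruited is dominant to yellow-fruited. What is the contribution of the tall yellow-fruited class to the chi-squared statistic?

A dihybrid F₂ with independent assortment and complete dominance at both loci gives a 9:3:3:1 phenotypic ratio.
Under the 9:3:3:1 hypothesis (Σ ratio = 16, N = 659):
  tall red-fruited: 659 × 9/16 = 370.6875
  tall yellow-fruited: 659 × 3/16 = 123.5625
  dwarf red-fruited: 659 × 3/16 = 123.5625
  dwarf yellow-fruited: 659 × 1/16 = 41.1875
Contribution of tall yellow-fruited: (137 − 123.5625)² / 123.5625 = 1.4613

1.461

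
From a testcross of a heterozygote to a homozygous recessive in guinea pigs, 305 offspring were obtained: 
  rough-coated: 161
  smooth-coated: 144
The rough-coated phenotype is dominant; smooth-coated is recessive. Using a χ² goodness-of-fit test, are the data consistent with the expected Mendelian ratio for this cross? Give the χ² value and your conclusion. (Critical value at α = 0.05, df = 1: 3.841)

A testcross of a heterozygote (Aa × aa) gives a 1:1 phenotypic ratio.
Expected counts for N = 305 under a 1:1 ratio (total parts = 2):
  rough-coated: 305 × 1/2 = 152.5
  smooth-coated: 305 × 1/2 = 152.5
χ² = Σ (O − E)² / E
  rough-coated: (161 − 152.5)² / 152.5 = 0.4738
  smooth-coated: (144 − 152.5)² / 152.5 = 0.4738
χ² = 0.4738 + 0.4738 = 0.9476 ≈ 0.948
Degrees of freedom = 2 − 1 = 1; critical value at α = 0.05 is 3.841.
Since 0.948 < 3.841, we fail to reject the null hypothesis — the data are consistent with the 1:1 ratio.

0.948; consistent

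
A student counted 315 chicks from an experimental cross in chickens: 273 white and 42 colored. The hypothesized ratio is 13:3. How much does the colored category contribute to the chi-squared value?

Total ratio parts = 16. Expected numbers out of 315:
  white: 315 × 13/16 = 255.9375
  colored: 315 × 3/16 = 59.0625
Contribution of colored: (42 − 59.0625)² / 59.0625 = 4.9292

4.929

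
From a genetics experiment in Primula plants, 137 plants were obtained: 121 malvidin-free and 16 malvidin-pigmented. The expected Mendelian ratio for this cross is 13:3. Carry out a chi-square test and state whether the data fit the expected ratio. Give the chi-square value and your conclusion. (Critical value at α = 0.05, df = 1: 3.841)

Expected counts for N = 137 under a 13:3 ratio (total parts = 16):
  malvidin-free: 137 × 13/16 = 111.3125
  malvidin-pigmented: 137 × 3/16 = 25.6875
χ² = Σ (O − E)² / E
  malvidin-free: (121 − 111.3125)² / 111.3125 = 0.8431
  malvidin-pigmented: (16 − 25.6875)² / 25.6875 = 3.6534
χ² = 0.8431 + 3.6534 = 4.4965 ≈ 4.497
Degrees of freedom = 2 − 1 = 1; critical value at α = 0.05 is 3.841.
Since 4.497 > 3.841, we reject the null hypothesis — the data do not fit the 13:3 ratio.

4.497; not consistent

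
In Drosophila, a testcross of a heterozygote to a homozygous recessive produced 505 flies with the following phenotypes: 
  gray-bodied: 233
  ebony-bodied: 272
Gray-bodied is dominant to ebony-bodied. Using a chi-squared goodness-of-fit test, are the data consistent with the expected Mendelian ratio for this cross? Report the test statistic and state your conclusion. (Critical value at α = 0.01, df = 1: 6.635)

A testcross of a heterozygote (Aa × aa) gives a 1:1 phenotypic ratio.
The 1:1 ratio has 2 parts, so with N = 505 the expected counts are:
  gray-bodied: 505 × 1/2 = 252.5
  ebony-bodied: 505 × 1/2 = 252.5
χ² = Σ (O − E)² / E
  gray-bodied: (233 − 252.5)² / 252.5 = 1.5059
  ebony-bodied: (272 − 252.5)² / 252.5 = 1.5059
χ² = 1.5059 + 1.5059 = 3.0118 ≈ 3.012
Degrees of freedom = 2 − 1 = 1; critical value at α = 0.01 is 6.635.
Since 3.012 < 6.635, we fail to reject the null hypothesis — the data are consistent with the 1:1 ratio.

3.012; consistent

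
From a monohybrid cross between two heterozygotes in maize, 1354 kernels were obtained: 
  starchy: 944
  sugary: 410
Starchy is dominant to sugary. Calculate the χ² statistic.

For a monohybrid cross between heterozygotes with complete dominance, the expected phenotypic ratio is 3:1.
The 3:1 ratio has 4 parts, so with N = 1354 the expected counts are:
  starchy: 1354 × 3/4 = 1015.5
  sugary: 1354 × 1/4 = 338.5
χ² = Σ (O − E)² / E
  starchy: (944 − 1015.5)² / 1015.5 = 5.0342
  sugary: (410 − 338.5)² / 338.5 = 15.1027
χ² = 5.0342 + 15.1027 = 20.1369 ≈ 20.137

20.137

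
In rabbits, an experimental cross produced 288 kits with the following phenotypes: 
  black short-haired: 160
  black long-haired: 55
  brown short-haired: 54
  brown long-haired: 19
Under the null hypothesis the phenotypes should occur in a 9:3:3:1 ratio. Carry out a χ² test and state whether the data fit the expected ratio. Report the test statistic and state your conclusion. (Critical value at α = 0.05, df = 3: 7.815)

Total ratio parts = 16. Expected numbers out of 288:
  black short-haired: 288 × 9/16 = 162
  black long-haired: 288 × 3/16 = 54
  brown short-haired: 288 × 3/16 = 54
  brown long-haired: 288 × 1/16 = 18
χ² = Σ (O − E)² / E
  black short-haired: (160 − 162)² / 162 = 0.0247
  black long-haired: (55 − 54)² / 54 = 0.0185
  brown short-haired: (54 − 54)² / 54 = 0.0000
  brown long-haired: (19 − 18)² / 18 = 0.0556
χ² = 0.0247 + 0.0185 + 0.0000 + 0.0556 = 0.0988 ≈ 0.099
Degrees of freedom = 4 − 1 = 3; critical value at α = 0.05 is 7.815.
Since 0.099 < 7.815, we fail to reject the null hypothesis — the data are consistent with the 9:3:3:1 ratio.

0.099; consistent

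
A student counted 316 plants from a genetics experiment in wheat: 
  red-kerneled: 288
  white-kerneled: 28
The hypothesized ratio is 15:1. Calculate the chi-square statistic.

3.676

Expected counts for N = 316 under a 15:1 ratio (total parts = 16):
  red-kerneled: 316 × 15/16 = 296.25
  white-kerneled: 316 × 1/16 = 19.75
χ² = Σ (O − E)² / E
  red-kerneled: (288 − 296.25)² / 296.25 = 0.2297
  white-kerneled: (28 − 19.75)² / 19.75 = 3.4462
χ² = 0.2297 + 3.4462 = 3.6759 ≈ 3.676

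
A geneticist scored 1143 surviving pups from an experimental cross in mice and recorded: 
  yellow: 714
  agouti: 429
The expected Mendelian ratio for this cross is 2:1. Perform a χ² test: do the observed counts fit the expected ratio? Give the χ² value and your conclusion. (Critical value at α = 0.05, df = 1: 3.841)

Expected counts for N = 1143 under a 2:1 ratio (total parts = 3):
  yellow: 1143 × 2/3 = 762
  agouti: 1143 × 1/3 = 381
χ² = Σ (O − E)² / E
  yellow: (714 − 762)² / 762 = 3.0236
  agouti: (429 − 381)² / 381 = 6.0472
χ² = 3.0236 + 6.0472 = 9.0708 ≈ 9.071
Degrees of freedom = 2 − 1 = 1; critical value at α = 0.05 is 3.841.
Since 9.071 > 3.841, we reject the null hypothesis — the data do not fit the 2:1 ratio.

9.071; not consistent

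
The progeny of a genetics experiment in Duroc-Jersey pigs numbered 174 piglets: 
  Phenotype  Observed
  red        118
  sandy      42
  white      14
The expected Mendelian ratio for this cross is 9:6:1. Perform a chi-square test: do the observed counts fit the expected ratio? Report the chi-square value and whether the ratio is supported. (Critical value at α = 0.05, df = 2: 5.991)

13.321; not consistent

Under the 9:6:1 hypothesis (Σ ratio = 16, N = 174):
  red: 174 × 9/16 = 97.875
  sandy: 174 × 6/16 = 65.25
  white: 174 × 1/16 = 10.875
χ² = Σ (O − E)² / E
  red: (118 − 97.875)² / 97.875 = 4.1381
  sandy: (42 − 65.25)² / 65.25 = 8.2845
  white: (14 − 10.875)² / 10.875 = 0.8980
χ² = 4.1381 + 8.2845 + 0.8980 = 13.3206 ≈ 13.321
Degrees of freedom = 3 − 1 = 2; critical value at α = 0.05 is 5.991.
Since 13.321 > 5.991, we reject the null hypothesis — the data do not fit the 9:6:1 ratio.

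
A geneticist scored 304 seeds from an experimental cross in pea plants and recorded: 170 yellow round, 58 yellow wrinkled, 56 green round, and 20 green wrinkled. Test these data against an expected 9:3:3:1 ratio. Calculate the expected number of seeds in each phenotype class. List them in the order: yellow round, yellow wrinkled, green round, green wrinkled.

171, 57, 57, 19

Expected counts for N = 304 under a 9:3:3:1 ratio (total parts = 16):
  yellow round: 304 × 9/16 = 171
  yellow wrinkled: 304 × 3/16 = 57
  green round: 304 × 3/16 = 57
  green wrinkled: 304 × 1/16 = 19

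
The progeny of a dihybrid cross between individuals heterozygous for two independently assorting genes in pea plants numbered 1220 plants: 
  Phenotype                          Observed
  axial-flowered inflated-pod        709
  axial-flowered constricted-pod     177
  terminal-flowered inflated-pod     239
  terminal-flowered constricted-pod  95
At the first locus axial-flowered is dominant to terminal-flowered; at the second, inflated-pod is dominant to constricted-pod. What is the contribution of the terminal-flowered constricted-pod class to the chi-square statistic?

A dihybrid F₂ with independent assortment and complete dominance at both loci gives a 9:3:3:1 phenotypic ratio.
Total ratio parts = 16. Expected numbers out of 1220:
  axial-flowered inflated-pod: 1220 × 9/16 = 686.25
  axial-flowered constricted-pod: 1220 × 3/16 = 228.75
  terminal-flowered inflated-pod: 1220 × 3/16 = 228.75
  terminal-flowered constricted-pod: 1220 × 1/16 = 76.25
Contribution of terminal-flowered constricted-pod: (95 − 76.25)² / 76.25 = 4.6107

4.611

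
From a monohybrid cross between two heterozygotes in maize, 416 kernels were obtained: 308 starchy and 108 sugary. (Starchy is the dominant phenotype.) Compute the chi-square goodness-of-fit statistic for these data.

0.205

For a monohybrid cross between heterozygotes with complete dominance, the expected phenotypic ratio is 3:1.
Expected counts for N = 416 under a 3:1 ratio (total parts = 4):
  starchy: 416 × 3/4 = 312
  sugary: 416 × 1/4 = 104
χ² = Σ (O − E)² / E
  starchy: (308 − 312)² / 312 = 0.0513
  sugary: (108 − 104)² / 104 = 0.1538
χ² = 0.0513 + 0.1538 = 0.2051 ≈ 0.205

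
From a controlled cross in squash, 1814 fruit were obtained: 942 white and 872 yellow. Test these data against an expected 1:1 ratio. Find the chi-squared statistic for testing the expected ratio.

2.701

Total ratio parts = 2. Expected numbers out of 1814:
  white: 1814 × 1/2 = 907
  yellow: 1814 × 1/2 = 907
χ² = Σ (O − E)² / E
  white: (942 − 907)² / 907 = 1.3506
  yellow: (872 − 907)² / 907 = 1.3506
χ² = 1.3506 + 1.3506 = 2.7012 ≈ 2.701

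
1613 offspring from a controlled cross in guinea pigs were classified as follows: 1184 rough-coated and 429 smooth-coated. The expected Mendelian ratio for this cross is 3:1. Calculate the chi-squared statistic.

2.192

Under the 3:1 hypothesis (Σ ratio = 4, N = 1613):
  rough-coated: 1613 × 3/4 = 1209.75
  smooth-coated: 1613 × 1/4 = 403.25
χ² = Σ (O − E)² / E
  rough-coated: (1184 − 1209.75)² / 1209.75 = 0.5481
  smooth-coated: (429 − 403.25)² / 403.25 = 1.6443
χ² = 0.5481 + 1.6443 = 2.1924 ≈ 2.192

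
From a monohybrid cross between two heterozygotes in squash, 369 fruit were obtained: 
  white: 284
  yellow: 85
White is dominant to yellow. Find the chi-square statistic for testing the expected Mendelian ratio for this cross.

0.760

For a monohybrid cross between heterozygotes with complete dominance, the expected phenotypic ratio is 3:1.
Expected counts for N = 369 under a 3:1 ratio (total parts = 4):
  white: 369 × 3/4 = 276.75
  yellow: 369 × 1/4 = 92.25
χ² = Σ (O − E)² / E
  white: (284 − 276.75)² / 276.75 = 0.1899
  yellow: (85 − 92.25)² / 92.25 = 0.5698
χ² = 0.1899 + 0.5698 = 0.7597 ≈ 0.760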